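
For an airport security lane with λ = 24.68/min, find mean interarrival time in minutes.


Mean interarrival time = 1/λ = 1/24.68 minute = 0.04052 minute
In minutes: 0.04052 × 1 = 0.04052 min

Final: 0.04052 min


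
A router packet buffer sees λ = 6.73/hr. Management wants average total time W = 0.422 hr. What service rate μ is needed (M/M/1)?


W = 1/(μ−λ) ⇒ μ − λ = 1/W = 1/0.422 = 2.3697
μ = λ + 1/W = 6.73 + 2.3697 = 9.0997 per hr

Final: 9.0997 /hr


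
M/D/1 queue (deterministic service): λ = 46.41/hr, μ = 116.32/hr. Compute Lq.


ρ = 46.41/116.32 = 0.3990
M/D/1: Lq = ρ²/(2(1−ρ)) = 0.1592/(2·0.6010) = 0.13243

Final: 0.13243


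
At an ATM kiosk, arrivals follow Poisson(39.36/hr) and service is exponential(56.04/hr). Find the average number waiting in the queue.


ρ = 39.36/56.04 = 0.7024
Lq = ρ²/(1−ρ) = 0.4933/0.2976 = 1.6574

Final: 1.6574


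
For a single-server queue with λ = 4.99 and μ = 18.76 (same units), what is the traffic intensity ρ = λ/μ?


ρ = λ/μ = 4.99/18.76 = 0.2660

Final: 0.2660


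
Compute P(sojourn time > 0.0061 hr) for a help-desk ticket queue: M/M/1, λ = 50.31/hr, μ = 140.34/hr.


W ~ Exponential(μ−λ) for M/M/1.
μ − λ = 140.34 − 50.31 = 90.0300
P(W > t) = e^{−(μ−λ)t} = e^{−0.5492} = 0.577421

Final: 0.577421


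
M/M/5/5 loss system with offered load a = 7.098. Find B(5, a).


B(c,a) = (a^c/c!) / Σ_{k=0}^{c} a^k/k!
a^5/5! = 150.140801
Σ terms (k=0..5): 1.00000 + 7.09800 + 25.19080 + 59.60144 + 105.76275 + 150.14080 = 348.793792
B = 150.140801/348.793792 = 0.430457

Final: 0.430457


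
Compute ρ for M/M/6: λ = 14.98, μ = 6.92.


ρ = λ/(cμ) = 14.98/(6·6.92) = 14.98/41.52 = 0.3608

Final: 0.3608


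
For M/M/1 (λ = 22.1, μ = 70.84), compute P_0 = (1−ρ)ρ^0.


ρ = 22.1/70.84 = 0.3120
P_n = (1−ρ)·ρ^n = (1 − 0.3120)·0.3120^0 = 0.6880·1.000000 = 0.688029

Final: 0.688029


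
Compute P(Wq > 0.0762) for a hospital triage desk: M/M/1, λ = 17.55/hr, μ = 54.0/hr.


ρ = 17.55/54.0 = 0.3250
P(Wq > t) = ρ·e^{−(μ−λ)t} = 0.3250·e^{−2.7775}
= 0.3250·0.062194 = 0.020213

Final: 0.020213


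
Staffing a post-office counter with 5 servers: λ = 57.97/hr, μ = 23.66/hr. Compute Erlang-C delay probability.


a = λ/μ = 2.4501; ρ = a/5 = 0.4900
P₀ = 0.084406 (from M/M/c formula)
C(c,a) = [a^c/(c!(1−ρ))]·P₀ = [88.29636/(120·0.5100)]·0.084406
= 1.44282·0.084406 = 0.121783

Final: 0.121783


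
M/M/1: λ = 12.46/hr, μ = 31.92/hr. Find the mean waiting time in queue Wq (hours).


ρ = 12.46/31.92 = 0.3904
Wq = ρ/(μ−λ) = 0.3904/(31.92 − 12.46) = 0.3904/19.46 = 0.02006 hr

Final: 0.02006 hr


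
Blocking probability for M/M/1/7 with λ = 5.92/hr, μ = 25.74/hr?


ρ = λ/μ = 5.92/25.74 = 0.2300
P_K = (1−ρ)ρ^K/(1−ρ^(K+1)) = (0.7700·0.00003404)/(1 − 0.000007829)
= 0.00002621/0.999992 = 0.00002621

Final: 0.00002621


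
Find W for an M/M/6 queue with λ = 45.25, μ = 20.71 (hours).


a = 2.1849; ρ = 0.3642; P₀ = 0.112201
Lq = P₀·a^c·ρ/(c!(1−ρ)²) = 0.01527
Wq = Lq/λ = 0.01527/45.25 = 0.0003375 hr
W = Wq + 1/μ = 0.0003375 + 0.04829 = 0.04862 hr

Final: 0.04862 hr


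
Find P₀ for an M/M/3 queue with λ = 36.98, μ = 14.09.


a = λ/μ = 36.98/14.09 = 2.6246; ρ = a/c = 0.8749
Σ_{k=0}^{2} a^k/k! (terms k=0..2) = 1.00000 + 2.62456 + 3.44415 = 7.06870
Tail: a^3/(3!(1−ρ)) = 18.07872/(6·0.1251) = 24.07648
P₀ = 1/(7.06870 + 24.07648) = 1/31.14519 = 0.032108

Final: 0.032108


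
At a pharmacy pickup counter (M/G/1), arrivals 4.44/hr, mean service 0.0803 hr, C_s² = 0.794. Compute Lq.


ρ = λ·E[S] = 4.44·0.0803 = 0.3565
Lq = ρ²(1+C_s²)/(2(1−ρ)) = 0.1271·(1+0.794)/(2·0.6435)
= 0.1271·1.7940/1.2869 = 0.17720

Final: 0.17720


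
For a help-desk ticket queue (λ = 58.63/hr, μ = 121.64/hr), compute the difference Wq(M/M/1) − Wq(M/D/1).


ρ = 58.63/121.64 = 0.4820
Wq(M/M/1) = ρ/(μ−λ) = 0.4820/63.01 = 0.007650 hr
Wq(M/D/1) = ρ/(2(μ−λ)) = 0.003825 hr
Savings = 0.007650 − 0.003825 = 0.003825 hr

Final: 0.003825 hr


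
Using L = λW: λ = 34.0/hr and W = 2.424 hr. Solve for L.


L = λW = 34.0·2.424 = 82.4160

Final: 82.4160


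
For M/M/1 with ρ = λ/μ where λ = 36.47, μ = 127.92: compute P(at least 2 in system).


ρ = 36.47/127.92 = 0.2851
P(N ≥ n) = ρ^n = 0.2851^2 = 0.081282

Final: 0.081282


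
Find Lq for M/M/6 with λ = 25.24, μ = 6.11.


a = λ/μ = 4.1309; ρ = a/6 = 0.6885
P₀ = 0.014342
Lq = P₀·a^c·ρ / (c!·(1−ρ)²) = 0.014342·4969.22707·0.6885/(720·0.09704)
= 0.70229

Final: 0.70229


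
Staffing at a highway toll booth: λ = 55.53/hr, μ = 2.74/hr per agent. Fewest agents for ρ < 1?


Stability requires cμ > λ ⇔ c > λ/μ.
λ/μ = 55.53/2.74 = 20.2664
Minimum integer c = ⌊20.2664⌋ + 1 = 21
Check: 21·2.74 = 57.54 > 55.53, while 20·2.74 = 54.80 ≤ 55.53

Final: 21 servers


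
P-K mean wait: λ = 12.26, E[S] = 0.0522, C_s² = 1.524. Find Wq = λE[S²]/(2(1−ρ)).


ρ = λ·E[S] = 12.26·0.0522 = 0.6400
E[S²] = E[S]²(1+C_s²) = 0.0522²·(1+1.524) = 0.006877
Wq = λ·E[S²]/(2(1−ρ)) = 12.26·0.006877/(2·0.3600) = 0.11710 hr

Final: 0.11710 hr


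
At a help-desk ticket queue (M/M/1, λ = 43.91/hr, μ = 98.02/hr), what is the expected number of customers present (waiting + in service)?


ρ = λ/μ = 43.91/98.02 = 0.4480
L = ρ/(1−ρ) = 0.4480/(1 − 0.4480) = 0.4480/0.5520 = 0.8115

Final: 0.8115


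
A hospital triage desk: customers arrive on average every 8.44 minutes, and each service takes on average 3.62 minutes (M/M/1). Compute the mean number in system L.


λ = 60/8.44 = 7.1090 /hr
μ = 60/3.62 = 16.5746 /hr
ρ = λ/μ = 7.1090/16.5746 = 0.4289
L = ρ/(1−ρ) = 0.4289/0.5711 = 0.7510

Final: 0.7510


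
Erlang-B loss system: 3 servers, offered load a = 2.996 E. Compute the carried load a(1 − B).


B(3,2.996) = 0.345674 (Erlang-B)
Carried load = a(1 − B) = 2.996·(1 − 0.345674) = 2.996·0.654326 = 1.9604 E

Final: 1.9604 Erlangs


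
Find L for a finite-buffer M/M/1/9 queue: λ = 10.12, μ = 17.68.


ρ = 10.12/17.68 = 0.5724
L = ρ[1 − (K+1)ρ^K + Kρ^(K+1)] / [(1−ρ)(1−ρ^(K+1))]
Numerator: 0.5724·(1 − 10·0.006596 + 9·0.003776) = 0.554093
Denominator: (0.4276)·(0.996224) = 0.425987
L = 0.554093/0.425987 = 1.3007

Final: 1.3007


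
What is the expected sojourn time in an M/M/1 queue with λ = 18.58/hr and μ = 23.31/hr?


W = 1/(μ−λ) = 1/(23.31 − 18.58) = 1/4.73 = 0.2114 hr

Final: 0.2114 hr


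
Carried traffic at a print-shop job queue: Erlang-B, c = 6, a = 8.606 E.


B(6,8.606) = 0.421377 (Erlang-B)
Carried load = a(1 − B) = 8.606·(1 − 0.421377) = 8.606·0.578623 = 4.9796 E

Final: 4.9796 Erlangs


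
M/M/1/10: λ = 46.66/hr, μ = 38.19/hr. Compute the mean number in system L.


ρ = 46.66/38.19 = 1.2218
L = ρ[1 − (K+1)ρ^K + Kρ^(K+1)] / [(1−ρ)(1−ρ^(K+1))]
Numerator: 1.2218·(1 − 11·7.412262 + 10·9.056196) = 12.250948
Denominator: (-0.2218)·(-8.056196) = 1.786750
L = 12.250948/1.786750 = 6.8566

Final: 6.8566


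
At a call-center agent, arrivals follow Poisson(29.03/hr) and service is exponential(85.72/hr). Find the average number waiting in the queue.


ρ = 29.03/85.72 = 0.3387
Lq = ρ²/(1−ρ) = 0.1147/0.6613 = 0.1734

Final: 0.1734


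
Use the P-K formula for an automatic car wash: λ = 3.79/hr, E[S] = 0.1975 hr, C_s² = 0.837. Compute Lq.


ρ = λ·E[S] = 3.79·0.1975 = 0.7485
Lq = ρ²(1+C_s²)/(2(1−ρ)) = 0.5603·(1+0.837)/(2·0.2515)
= 0.5603·1.8370/0.5030 = 2.04643

Final: 2.04643


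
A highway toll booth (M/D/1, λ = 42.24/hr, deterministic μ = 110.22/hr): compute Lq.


ρ = 42.24/110.22 = 0.3832
M/D/1: Lq = ρ²/(2(1−ρ)) = 0.1469/(2·0.6168) = 0.11906

Final: 0.11906


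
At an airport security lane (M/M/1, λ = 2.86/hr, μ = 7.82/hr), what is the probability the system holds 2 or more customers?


ρ = 2.86/7.82 = 0.3657
P(N ≥ n) = ρ^n = 0.3657^2 = 0.133758

Final: 0.133758


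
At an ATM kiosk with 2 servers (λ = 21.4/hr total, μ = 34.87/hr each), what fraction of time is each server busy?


ρ = λ/(cμ) = 21.4/(2·34.87) = 21.4/69.74 = 0.3069

Final: 0.3069


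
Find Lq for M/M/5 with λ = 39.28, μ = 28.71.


a = λ/μ = 1.3682; ρ = a/5 = 0.2736
P₀ = 0.254328
Lq = P₀·a^c·ρ / (c!·(1−ρ)²) = 0.254328·4.79393·0.2736/(120·0.52761)
= 0.005269

Final: 0.005269


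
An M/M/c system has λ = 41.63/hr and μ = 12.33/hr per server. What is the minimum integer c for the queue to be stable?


Stability requires cμ > λ ⇔ c > λ/μ.
λ/μ = 41.63/12.33 = 3.3763
Minimum integer c = ⌊3.3763⌋ + 1 = 4
Check: 4·12.33 = 49.32 > 41.63, while 3·12.33 = 36.99 ≤ 41.63

Final: 4 servers


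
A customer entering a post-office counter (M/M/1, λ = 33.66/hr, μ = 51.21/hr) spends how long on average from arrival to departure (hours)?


W = 1/(μ−λ) = 1/(51.21 − 33.66) = 1/17.55 = 0.05698 hr

Final: 0.05698 hr


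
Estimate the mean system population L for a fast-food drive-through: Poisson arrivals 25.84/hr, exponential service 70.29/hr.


ρ = λ/μ = 25.84/70.29 = 0.3676
L = ρ/(1−ρ) = 0.3676/(1 − 0.3676) = 0.3676/0.6324 = 0.5813

Final: 0.5813


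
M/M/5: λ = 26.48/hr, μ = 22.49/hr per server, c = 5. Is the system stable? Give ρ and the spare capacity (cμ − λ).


Total capacity cμ = 5·22.49 = 112.45/hr
ρ = λ/(cμ) = 26.48/112.45 = 0.2355
Stable ⇔ ρ < 1: YES
Spare capacity = cμ − λ = 112.45 − 26.48 = 85.97/hr

Final: ρ = 0.2355; stable; margin = 85.97/hr


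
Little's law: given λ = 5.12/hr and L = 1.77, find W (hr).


W = L/λ = 1.77/5.12 = 0.3457 hr

Final: 0.3457 hr


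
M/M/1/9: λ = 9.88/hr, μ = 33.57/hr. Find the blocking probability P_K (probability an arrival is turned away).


ρ = λ/μ = 9.88/33.57 = 0.2943
P_K = (1−ρ)ρ^K/(1−ρ^(K+1)) = (0.7057·0.00001657)/(1 − 0.000004876)
= 0.00001169/0.999995 = 0.00001169

Final: 0.00001169


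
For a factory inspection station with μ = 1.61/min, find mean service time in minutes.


Mean service time = 1/μ = 1/1.61 minute = 0.62112 minute
In minutes: 0.62112 × 1 = 0.6211 min

Final: 0.6211 min


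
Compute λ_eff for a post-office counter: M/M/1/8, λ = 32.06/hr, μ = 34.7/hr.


ρ = 0.9239; P_K = (1−ρ)ρ^8/(1−ρ^9) = 0.079299
λ_eff = λ(1 − P_K) = 32.06·(1 − 0.079299) = 32.06·0.920701 = 29.5177 /hr

Final: 29.5177 /hr


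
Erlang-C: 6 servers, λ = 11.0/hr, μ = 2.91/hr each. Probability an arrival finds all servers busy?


a = λ/μ = 3.7801; ρ = a/6 = 0.6300
P₀ = 0.021360 (from M/M/c formula)
C(c,a) = [a^c/(c!(1−ρ))]·P₀ = [2917.41477/(720·0.3700)]·0.021360
= 10.95160·0.021360 = 0.233923

Final: 0.233923


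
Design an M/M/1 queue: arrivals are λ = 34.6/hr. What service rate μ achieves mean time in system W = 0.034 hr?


W = 1/(μ−λ) ⇒ μ − λ = 1/W = 1/0.034 = 29.4118
μ = λ + 1/W = 34.6 + 29.4118 = 64.0118 per hr

Final: 64.0118 /hr


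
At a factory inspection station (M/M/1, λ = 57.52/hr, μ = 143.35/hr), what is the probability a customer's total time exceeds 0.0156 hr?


W ~ Exponential(μ−λ) for M/M/1.
μ − λ = 143.35 − 57.52 = 85.8300
P(W > t) = e^{−(μ−λ)t} = e^{−1.3389} = 0.262121

Final: 0.262121


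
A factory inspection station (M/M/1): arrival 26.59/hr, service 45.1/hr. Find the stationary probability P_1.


ρ = 26.59/45.1 = 0.5896
P_n = (1−ρ)·ρ^n = (1 − 0.5896)·0.5896^1 = 0.4104·0.589579 = 0.241976

Final: 0.241976


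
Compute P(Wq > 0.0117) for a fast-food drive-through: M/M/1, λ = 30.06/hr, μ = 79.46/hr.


ρ = 30.06/79.46 = 0.3783
P(Wq > t) = ρ·e^{−(μ−λ)t} = 0.3783·e^{−0.5780}
= 0.3783·0.561031 = 0.212240

Final: 0.212240


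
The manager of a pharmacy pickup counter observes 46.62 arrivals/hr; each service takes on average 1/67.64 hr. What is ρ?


ρ = λ/μ = 46.62/67.64 = 0.6892

Final: 0.6892


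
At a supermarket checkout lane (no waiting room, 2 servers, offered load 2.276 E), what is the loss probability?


B(c,a) = (a^c/c!) / Σ_{k=0}^{c} a^k/k!
a^2/2! = 2.590088
Σ terms (k=0..2): 1.00000 + 2.27600 + 2.59009 = 5.866088
B = 2.590088/5.866088 = 0.441536

Final: 0.441536


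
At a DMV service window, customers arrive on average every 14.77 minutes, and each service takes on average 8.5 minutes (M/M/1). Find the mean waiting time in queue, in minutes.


λ = 60/14.77 = 4.0623 /hr
μ = 60/8.5 = 7.0588 /hr
ρ = λ/μ = 4.0623/7.0588 = 0.5755
Wq = ρ/(μ−λ) = 0.5755/(7.0588−4.0623) = 0.19205 hr
In minutes: 0.19205·60 = 11.523 min

Final: 11.523 min


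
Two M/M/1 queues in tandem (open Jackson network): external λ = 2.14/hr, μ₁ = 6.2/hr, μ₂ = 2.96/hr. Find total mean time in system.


Each node sees arrival rate λ = 2.14/hr (tandem ⇒ throughput preserved).
W₁ = 1/(μ₁−λ) = 1/(6.2−2.14) = 0.24631 hr
W₂ = 1/(μ₂−λ) = 1/(2.96−2.14) = 1.21951 hr
W_total = W₁ + W₂ = 0.24631 + 1.21951 = 1.46582 hr

Final: 1.46582 hr


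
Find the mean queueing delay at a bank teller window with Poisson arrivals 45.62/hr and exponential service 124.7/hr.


ρ = 45.62/124.7 = 0.3658
Wq = ρ/(μ−λ) = 0.3658/(124.7 − 45.62) = 0.3658/79.08 = 0.004626 hr

Final: 0.004626 hr


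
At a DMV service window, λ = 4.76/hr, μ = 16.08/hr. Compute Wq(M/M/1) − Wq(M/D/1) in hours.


ρ = 4.76/16.08 = 0.2960
Wq(M/M/1) = ρ/(μ−λ) = 0.2960/11.32 = 0.02615 hr
Wq(M/D/1) = ρ/(2(μ−λ)) = 0.01308 hr
Savings = 0.02615 − 0.01308 = 0.01308 hr

Final: 0.01308 hr


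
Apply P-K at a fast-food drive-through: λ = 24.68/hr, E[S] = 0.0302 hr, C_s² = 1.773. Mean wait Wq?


ρ = λ·E[S] = 24.68·0.0302 = 0.7453
E[S²] = E[S]²(1+C_s²) = 0.0302²·(1+1.773) = 0.002529
Wq = λ·E[S²]/(2(1−ρ)) = 24.68·0.002529/(2·0.2547) = 0.12255 hr

Final: 0.12255 hr


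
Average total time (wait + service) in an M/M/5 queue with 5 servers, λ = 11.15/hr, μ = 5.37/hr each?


a = 2.0764; ρ = 0.4153; P₀ = 0.124249
Lq = P₀·a^c·ρ/(c!(1−ρ)²) = 0.04853
Wq = Lq/λ = 0.04853/11.15 = 0.004353 hr
W = Wq + 1/μ = 0.004353 + 0.18622 = 0.19057 hr

Final: 0.19057 hr


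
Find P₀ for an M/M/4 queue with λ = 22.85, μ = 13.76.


a = λ/μ = 22.85/13.76 = 1.6606; ρ = a/c = 0.4152
Σ_{k=0}^{3} a^k/k! (terms k=0..3) = 1.00000 + 1.66061 + 1.37881 + 0.76322 = 4.80265
Tail: a^4/(4!(1−ρ)) = 7.60451/(24·0.5848) = 0.54177
P₀ = 1/(4.80265 + 0.54177) = 1/5.34442 = 0.187111

Final: 0.187111


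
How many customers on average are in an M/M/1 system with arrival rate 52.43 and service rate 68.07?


ρ = λ/μ = 52.43/68.07 = 0.7702
L = ρ/(1−ρ) = 0.7702/(1 − 0.7702) = 0.7702/0.2298 = 3.3523

Final: 3.3523


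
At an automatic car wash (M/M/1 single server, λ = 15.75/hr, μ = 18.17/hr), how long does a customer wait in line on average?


ρ = 15.75/18.17 = 0.8668
Wq = ρ/(μ−λ) = 0.8668/(18.17 − 15.75) = 0.8668/2.42 = 0.3582 hr

Final: 0.3582 hr


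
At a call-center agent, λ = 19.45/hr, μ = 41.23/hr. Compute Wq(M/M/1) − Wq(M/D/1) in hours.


ρ = 19.45/41.23 = 0.4717
Wq(M/M/1) = ρ/(μ−λ) = 0.4717/21.78 = 0.02166 hr
Wq(M/D/1) = ρ/(2(μ−λ)) = 0.01083 hr
Savings = 0.02166 − 0.01083 = 0.01083 hr

Final: 0.01083 hr


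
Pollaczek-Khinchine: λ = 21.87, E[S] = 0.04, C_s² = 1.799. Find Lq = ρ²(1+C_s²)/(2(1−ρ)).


ρ = λ·E[S] = 21.87·0.04 = 0.8748
Lq = ρ²(1+C_s²)/(2(1−ρ)) = 0.7653·(1+1.799)/(2·0.1252)
= 0.7653·2.7990/0.2504 = 8.55433

Final: 8.55433


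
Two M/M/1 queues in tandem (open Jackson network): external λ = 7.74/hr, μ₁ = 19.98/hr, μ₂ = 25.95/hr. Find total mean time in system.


Each node sees arrival rate λ = 7.74/hr (tandem ⇒ throughput preserved).
W₁ = 1/(μ₁−λ) = 1/(19.98−7.74) = 0.08170 hr
W₂ = 1/(μ₂−λ) = 1/(25.95−7.74) = 0.05491 hr
W_total = W₁ + W₂ = 0.08170 + 0.05491 = 0.13661 hr

Final: 0.13661 hr


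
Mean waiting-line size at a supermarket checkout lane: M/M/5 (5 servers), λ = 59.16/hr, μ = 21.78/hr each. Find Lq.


a = λ/μ = 2.7163; ρ = a/5 = 0.5433
P₀ = 0.063649
Lq = P₀·a^c·ρ / (c!·(1−ρ)²) = 0.063649·147.86025·0.5433/(120·0.20862)
= 0.20422

Final: 0.20422


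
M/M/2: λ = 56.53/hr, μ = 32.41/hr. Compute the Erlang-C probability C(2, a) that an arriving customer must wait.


a = λ/μ = 1.7442; ρ = a/2 = 0.8721
P₀ = 0.068315 (from M/M/c formula)
C(c,a) = [a^c/(c!(1−ρ))]·P₀ = [3.04229/(2·0.1279)]·0.068315
= 11.89390·0.068315 = 0.812530

Final: 0.812530


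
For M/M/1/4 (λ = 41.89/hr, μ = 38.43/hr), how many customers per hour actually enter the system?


ρ = 1.0900; P_K = (1−ρ)ρ^4/(1−ρ^5) = 0.235878
λ_eff = λ(1 − P_K) = 41.89·(1 − 0.235878) = 41.89·0.764122 = 32.0091 /hr

Final: 32.0091 /hr


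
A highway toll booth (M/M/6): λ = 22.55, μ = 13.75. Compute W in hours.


a = 1.6400; ρ = 0.2733; P₀ = 0.193895
Lq = P₀·a^c·ρ/(c!(1−ρ)²) = 0.002712
Wq = Lq/λ = 0.002712/22.55 = 0.0001203 hr
W = Wq + 1/μ = 0.0001203 + 0.07273 = 0.07285 hr

Final: 0.07285 hr


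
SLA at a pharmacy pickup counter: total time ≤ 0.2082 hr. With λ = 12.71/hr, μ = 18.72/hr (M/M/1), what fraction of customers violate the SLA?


W ~ Exponential(μ−λ) for M/M/1.
μ − λ = 18.72 − 12.71 = 6.0100
P(W > t) = e^{−(μ−λ)t} = e^{−1.2513} = 0.286138

Final: 0.286138


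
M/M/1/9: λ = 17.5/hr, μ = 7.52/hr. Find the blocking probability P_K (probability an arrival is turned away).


ρ = λ/μ = 17.5/7.52 = 2.3271
P_K = (1−ρ)ρ^K/(1−ρ^(K+1)) = (-1.3271·2001.621111)/(1 − 4658.027851)
= -2656.406740/-4657.027851 = 0.570408

Final: 0.570408


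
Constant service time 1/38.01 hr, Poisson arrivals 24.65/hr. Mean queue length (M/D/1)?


ρ = 24.65/38.01 = 0.6485
M/D/1: Lq = ρ²/(2(1−ρ)) = 0.4206/(2·0.3515) = 0.59827

Final: 0.59827


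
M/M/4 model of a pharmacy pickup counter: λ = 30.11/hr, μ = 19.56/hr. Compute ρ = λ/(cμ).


ρ = λ/(cμ) = 30.11/(4·19.56) = 30.11/78.24 = 0.3848

Final: 0.3848


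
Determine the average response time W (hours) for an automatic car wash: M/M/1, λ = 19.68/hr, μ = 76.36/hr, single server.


W = 1/(μ−λ) = 1/(76.36 − 19.68) = 1/56.68 = 0.01764 hr

Final: 0.01764 hr


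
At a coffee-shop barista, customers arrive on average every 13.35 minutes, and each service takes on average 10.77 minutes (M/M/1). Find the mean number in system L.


λ = 60/13.35 = 4.4944 /hr
μ = 60/10.77 = 5.5710 /hr
ρ = λ/μ = 4.4944/5.5710 = 0.8067
L = ρ/(1−ρ) = 0.8067/0.1933 = 4.1744

Final: 4.1744


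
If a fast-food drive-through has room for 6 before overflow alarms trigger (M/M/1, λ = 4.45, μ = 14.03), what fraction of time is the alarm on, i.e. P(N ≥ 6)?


ρ = 4.45/14.03 = 0.3172
P(N ≥ n) = ρ^n = 0.3172^6 = 0.001018

Final: 0.001018


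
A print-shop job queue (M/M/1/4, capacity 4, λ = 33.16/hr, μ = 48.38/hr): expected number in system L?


ρ = 33.16/48.38 = 0.6854
L = ρ[1 − (K+1)ρ^K + Kρ^(K+1)] / [(1−ρ)(1−ρ^(K+1))]
Numerator: 0.6854·(1 − 5·0.220696 + 4·0.151267) = 0.343791
Denominator: (0.3146)·(0.848733) = 0.267005
L = 0.343791/0.267005 = 1.2876

Final: 1.2876


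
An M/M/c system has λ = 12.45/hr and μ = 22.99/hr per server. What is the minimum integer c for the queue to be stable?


Stability requires cμ > λ ⇔ c > λ/μ.
λ/μ = 12.45/22.99 = 0.5415
Minimum integer c = ⌊0.5415⌋ + 1 = 1
Check: 1·22.99 = 22.99 > 12.45, while 0·22.99 = 0.00 ≤ 12.45

Final: 1 servers


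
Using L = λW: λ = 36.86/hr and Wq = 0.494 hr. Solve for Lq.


Lq = λWq = 36.86·0.494 = 18.2088

Final: 18.2088


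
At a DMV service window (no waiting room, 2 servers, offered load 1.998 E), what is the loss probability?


B(c,a) = (a^c/c!) / Σ_{k=0}^{c} a^k/k!
a^2/2! = 1.996002
Σ terms (k=0..2): 1.00000 + 1.99800 + 1.99600 = 4.994002
B = 1.996002/4.994002 = 0.399680

Final: 0.399680


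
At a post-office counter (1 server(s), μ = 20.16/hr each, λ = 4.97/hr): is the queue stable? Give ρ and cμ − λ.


Total capacity cμ = 1·20.16 = 20.16/hr
ρ = λ/(cμ) = 4.97/20.16 = 0.2465
Stable ⇔ ρ < 1: YES
Spare capacity = cμ − λ = 20.16 − 4.97 = 15.19/hr

Final: ρ = 0.2465; stable; margin = 15.19/hr


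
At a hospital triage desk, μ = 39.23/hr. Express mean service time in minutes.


Mean service time = 1/μ = 1/39.23 hour = 0.02549 hour
In minutes: 0.02549 × 60 = 1.5294 min

Final: 1.5294 min


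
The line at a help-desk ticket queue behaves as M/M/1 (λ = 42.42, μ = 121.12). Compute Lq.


ρ = 42.42/121.12 = 0.3502
Lq = ρ²/(1−ρ) = 0.1227/0.6498 = 0.1888

Final: 0.1888


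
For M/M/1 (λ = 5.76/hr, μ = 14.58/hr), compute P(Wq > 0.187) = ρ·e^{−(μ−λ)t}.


ρ = 5.76/14.58 = 0.3951
P(Wq > t) = ρ·e^{−(μ−λ)t} = 0.3951·e^{−1.6493}
= 0.3951·0.192177 = 0.075922

Final: 0.075922


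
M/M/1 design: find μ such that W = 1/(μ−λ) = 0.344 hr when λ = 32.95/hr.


W = 1/(μ−λ) ⇒ μ − λ = 1/W = 1/0.344 = 2.9070
μ = λ + 1/W = 32.95 + 2.9070 = 35.8570 per hr

Final: 35.8570 /hr


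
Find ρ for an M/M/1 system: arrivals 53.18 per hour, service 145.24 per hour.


ρ = λ/μ = 53.18/145.24 = 0.3662

Final: 0.3662


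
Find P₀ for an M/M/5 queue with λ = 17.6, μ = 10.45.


a = λ/μ = 17.6/10.45 = 1.6842; ρ = a/c = 0.3368
Σ_{k=0}^{4} a^k/k! (terms k=0..4) = 1.00000 + 1.68421 + 1.41828 + 0.79623 + 0.33525 = 5.23398
Tail: a^5/(5!(1−ρ)) = 13.55133/(120·0.6632) = 0.17029
P₀ = 1/(5.23398 + 0.17029) = 1/5.40426 = 0.185039

Final: 0.185039


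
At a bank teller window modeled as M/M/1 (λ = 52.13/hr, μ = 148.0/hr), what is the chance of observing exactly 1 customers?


ρ = 52.13/148.0 = 0.3522
P_n = (1−ρ)·ρ^n = (1 − 0.3522)·0.3522^1 = 0.6478·0.352230 = 0.228164

Final: 0.228164


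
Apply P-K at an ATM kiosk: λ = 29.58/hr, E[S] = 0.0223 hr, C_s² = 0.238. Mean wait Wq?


ρ = λ·E[S] = 29.58·0.0223 = 0.6596
E[S²] = E[S]²(1+C_s²) = 0.0223²·(1+0.238) = 0.0006156
Wq = λ·E[S²]/(2(1−ρ)) = 29.58·0.0006156/(2·0.3404) = 0.02675 hr

Final: 0.02675 hr


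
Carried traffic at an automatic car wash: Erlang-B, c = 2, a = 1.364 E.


B(2,1.364) = 0.282386 (Erlang-B)
Carried load = a(1 − B) = 1.364·(1 − 0.282386) = 1.364·0.717614 = 0.9788 E

Final: 0.9788 Erlangs


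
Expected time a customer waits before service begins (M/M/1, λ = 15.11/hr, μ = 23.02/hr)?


ρ = 15.11/23.02 = 0.6564
Wq = ρ/(μ−λ) = 0.6564/(23.02 − 15.11) = 0.6564/7.91 = 0.08298 hr

Final: 0.08298 hr


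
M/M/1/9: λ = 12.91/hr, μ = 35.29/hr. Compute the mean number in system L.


ρ = 12.91/35.29 = 0.3658
L = ρ[1 − (K+1)ρ^K + Kρ^(K+1)] / [(1−ρ)(1−ρ^(K+1))]
Numerator: 0.3658·(1 − 10·0.0001173 + 9·0.00004293) = 0.365538
Denominator: (0.6342)·(0.999957) = 0.634147
L = 0.365538/0.634147 = 0.5764

Final: 0.5764


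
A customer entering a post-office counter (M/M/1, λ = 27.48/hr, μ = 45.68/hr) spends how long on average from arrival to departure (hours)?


W = 1/(μ−λ) = 1/(45.68 − 27.48) = 1/18.20 = 0.05495 hr

Final: 0.05495 hr


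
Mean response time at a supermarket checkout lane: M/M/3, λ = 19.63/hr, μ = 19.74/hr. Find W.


a = 0.9944; ρ = 0.3315; P₀ = 0.365760
Lq = P₀·a^c·ρ/(c!(1−ρ)²) = 0.04446
Wq = Lq/λ = 0.04446/19.63 = 0.002265 hr
W = Wq + 1/μ = 0.002265 + 0.05066 = 0.05292 hr

Final: 0.05292 hr


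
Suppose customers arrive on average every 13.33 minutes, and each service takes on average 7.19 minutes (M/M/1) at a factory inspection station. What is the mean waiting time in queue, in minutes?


λ = 60/13.33 = 4.5011 /hr
μ = 60/7.19 = 8.3449 /hr
ρ = λ/μ = 4.5011/8.3449 = 0.5394
Wq = ρ/(μ−λ) = 0.5394/(8.3449−4.5011) = 0.14033 hr
In minutes: 0.14033·60 = 8.420 min

Final: 8.420 min


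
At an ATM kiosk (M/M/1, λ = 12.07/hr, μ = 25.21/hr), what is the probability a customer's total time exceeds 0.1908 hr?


W ~ Exponential(μ−λ) for M/M/1.
μ − λ = 25.21 − 12.07 = 13.1400
P(W > t) = e^{−(μ−λ)t} = e^{−2.5071} = 0.081503

Final: 0.081503


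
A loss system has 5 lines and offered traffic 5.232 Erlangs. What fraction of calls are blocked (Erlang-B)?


B(c,a) = (a^c/c!) / Σ_{k=0}^{c} a^k/k!
a^5/5! = 32.670624
Σ terms (k=0..5): 1.00000 + 5.23200 + 13.68691 + 23.86997 + 31.22193 + 32.67062 = 107.681437
B = 32.670624/107.681437 = 0.303401

Final: 0.303401


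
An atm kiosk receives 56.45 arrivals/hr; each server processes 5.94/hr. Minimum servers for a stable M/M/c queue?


Stability requires cμ > λ ⇔ c > λ/μ.
λ/μ = 56.45/5.94 = 9.5034
Minimum integer c = ⌊9.5034⌋ + 1 = 10
Check: 10·5.94 = 59.40 > 56.45, while 9·5.94 = 53.46 ≤ 56.45

Final: 10 servers


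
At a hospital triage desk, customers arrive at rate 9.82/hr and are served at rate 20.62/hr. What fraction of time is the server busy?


ρ = λ/μ = 9.82/20.62 = 0.4762

Final: 0.4762


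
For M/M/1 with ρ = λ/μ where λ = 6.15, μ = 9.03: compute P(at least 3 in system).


ρ = 6.15/9.03 = 0.6811
P(N ≥ n) = ρ^n = 0.6811^3 = 0.315909

Final: 0.315909


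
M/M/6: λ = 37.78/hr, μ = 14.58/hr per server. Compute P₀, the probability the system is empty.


a = λ/μ = 37.78/14.58 = 2.5912; ρ = a/c = 0.4319
Σ_{k=0}^{5} a^k/k! (terms k=0..5) = 1.00000 + 2.59122 + 3.35721 + 2.89976 + 1.87848 + 0.97351 = 12.70018
Tail: a^6/(6!(1−ρ)) = 302.70987/(720·0.5681) = 0.74003
P₀ = 1/(12.70018 + 0.74003) = 1/13.44021 = 0.074404

Final: 0.074404


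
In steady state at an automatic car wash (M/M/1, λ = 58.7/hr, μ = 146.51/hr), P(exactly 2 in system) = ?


ρ = 58.7/146.51 = 0.4007
P_n = (1−ρ)·ρ^n = (1 − 0.4007)·0.4007^2 = 0.5993·0.160525 = 0.096210

Final: 0.096210


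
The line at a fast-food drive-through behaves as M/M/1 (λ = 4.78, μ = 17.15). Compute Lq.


ρ = 4.78/17.15 = 0.2787
Lq = ρ²/(1−ρ) = 0.07768/0.7213 = 0.1077

Final: 0.1077


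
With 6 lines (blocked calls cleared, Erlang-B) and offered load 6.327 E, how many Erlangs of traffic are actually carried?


B(6,6.327) = 0.287487 (Erlang-B)
Carried load = a(1 − B) = 6.327·(1 − 0.287487) = 6.327·0.712513 = 4.5081 E

Final: 4.5081 Erlangs


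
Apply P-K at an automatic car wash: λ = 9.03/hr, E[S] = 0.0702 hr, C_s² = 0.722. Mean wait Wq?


ρ = λ·E[S] = 9.03·0.0702 = 0.6339
E[S²] = E[S]²(1+C_s²) = 0.0702²·(1+0.722) = 0.008486
Wq = λ·E[S²]/(2(1−ρ)) = 9.03·0.008486/(2·0.3661) = 0.10466 hr

Final: 0.10466 hr


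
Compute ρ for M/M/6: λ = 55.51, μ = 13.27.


ρ = λ/(cμ) = 55.51/(6·13.27) = 55.51/79.62 = 0.6972

Final: 0.6972


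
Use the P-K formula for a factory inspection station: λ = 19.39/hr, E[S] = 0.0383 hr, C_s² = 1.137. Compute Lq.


ρ = λ·E[S] = 19.39·0.0383 = 0.7426
Lq = ρ²(1+C_s²)/(2(1−ρ)) = 0.5515·(1+1.137)/(2·0.2574)
= 0.5515·2.1370/0.5147 = 2.28972

Final: 2.28972


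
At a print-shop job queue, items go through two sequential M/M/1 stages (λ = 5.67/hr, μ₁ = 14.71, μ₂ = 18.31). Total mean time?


Each node sees arrival rate λ = 5.67/hr (tandem ⇒ throughput preserved).
W₁ = 1/(μ₁−λ) = 1/(14.71−5.67) = 0.11062 hr
W₂ = 1/(μ₂−λ) = 1/(18.31−5.67) = 0.07911 hr
W_total = W₁ + W₂ = 0.11062 + 0.07911 = 0.18973 hr

Final: 0.18973 hr


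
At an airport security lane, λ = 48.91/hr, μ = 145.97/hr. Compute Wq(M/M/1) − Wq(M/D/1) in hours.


ρ = 48.91/145.97 = 0.3351
Wq(M/M/1) = ρ/(μ−λ) = 0.3351/97.06 = 0.003452 hr
Wq(M/D/1) = ρ/(2(μ−λ)) = 0.001726 hr
Savings = 0.003452 − 0.001726 = 0.001726 hr

Final: 0.001726 hr


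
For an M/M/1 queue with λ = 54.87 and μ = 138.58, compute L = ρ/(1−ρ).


ρ = λ/μ = 54.87/138.58 = 0.3959
L = ρ/(1−ρ) = 0.3959/(1 − 0.3959) = 0.3959/0.6041 = 0.6555

Final: 0.6555


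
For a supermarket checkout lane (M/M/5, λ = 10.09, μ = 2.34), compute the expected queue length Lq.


a = λ/μ = 4.3120; ρ = a/5 = 0.8624
P₀ = 0.007539
Lq = P₀·a^c·ρ / (c!·(1−ρ)²) = 0.007539·1490.65295·0.8624/(120·0.01894)
= 4.26503

Final: 4.26503


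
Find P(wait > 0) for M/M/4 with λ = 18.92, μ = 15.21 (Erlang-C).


a = λ/μ = 1.2439; ρ = a/4 = 0.3110
P₀ = 0.287095 (from M/M/c formula)
C(c,a) = [a^c/(c!(1−ρ))]·P₀ = [2.39424/(24·0.6890)]·0.287095
= 0.14479·0.287095 = 0.041567

Final: 0.041567


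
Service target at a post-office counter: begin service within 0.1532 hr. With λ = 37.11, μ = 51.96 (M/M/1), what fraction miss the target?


ρ = 37.11/51.96 = 0.7142
P(Wq > t) = ρ·e^{−(μ−λ)t} = 0.7142·e^{−2.2750}
= 0.7142·0.102795 = 0.073416

Final: 0.073416


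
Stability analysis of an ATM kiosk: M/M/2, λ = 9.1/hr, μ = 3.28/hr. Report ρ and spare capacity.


Total capacity cμ = 2·3.28 = 6.56/hr
ρ = λ/(cμ) = 9.1/6.56 = 1.3872
Stable ⇔ ρ < 1: NO
Spare capacity = cμ − λ = 6.56 − 9.1 = -2.54/hr

Final: ρ = 1.3872; unstable; margin = -2.54/hr


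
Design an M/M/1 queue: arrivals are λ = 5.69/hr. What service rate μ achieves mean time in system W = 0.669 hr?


W = 1/(μ−λ) ⇒ μ − λ = 1/W = 1/0.669 = 1.4948
μ = λ + 1/W = 5.69 + 1.4948 = 7.1848 per hr

Final: 7.1848 /hr


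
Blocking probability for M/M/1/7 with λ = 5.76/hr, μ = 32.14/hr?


ρ = λ/μ = 5.76/32.14 = 0.1792
P_K = (1−ρ)ρ^K/(1−ρ^(K+1)) = (0.8208·0.000005938)/(1 − 0.000001064)
= 0.000004874/0.999999 = 0.000004874

Final: 0.000004874


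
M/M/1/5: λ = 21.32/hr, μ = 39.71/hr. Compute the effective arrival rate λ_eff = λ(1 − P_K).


ρ = 0.5369; P_K = (1−ρ)ρ^5/(1−ρ^6) = 0.021166
λ_eff = λ(1 − P_K) = 21.32·(1 − 0.021166) = 21.32·0.978834 = 20.8687 /hr

Final: 20.8687 /hr


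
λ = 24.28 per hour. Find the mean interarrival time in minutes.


Mean interarrival time = 1/λ = 1/24.28 hour = 0.04119 hour
In minutes: 0.04119 × 60 = 2.4712 min

Final: 2.4712 min


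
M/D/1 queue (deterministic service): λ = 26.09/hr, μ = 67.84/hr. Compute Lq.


ρ = 26.09/67.84 = 0.3846
M/D/1: Lq = ρ²/(2(1−ρ)) = 0.1479/(2·0.6154) = 0.12016

Final: 0.12016


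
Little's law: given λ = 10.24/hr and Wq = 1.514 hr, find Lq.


Lq = λWq = 10.24·1.514 = 15.5034

Final: 15.5034


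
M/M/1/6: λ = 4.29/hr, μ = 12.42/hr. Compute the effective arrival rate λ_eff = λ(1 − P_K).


ρ = 0.3454; P_K = (1−ρ)ρ^6/(1−ρ^7) = 0.001112
λ_eff = λ(1 − P_K) = 4.29·(1 − 0.001112) = 4.29·0.998888 = 4.2852 /hr

Final: 4.2852 /hr


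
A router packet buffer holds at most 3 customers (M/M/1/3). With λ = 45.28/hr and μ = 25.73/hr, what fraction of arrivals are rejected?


ρ = λ/μ = 45.28/25.73 = 1.7598
P_K = (1−ρ)ρ^K/(1−ρ^(K+1)) = (-0.7598·5.450043)/(1 − 9.591058)
= -4.141016/-8.591058 = 0.482015

Final: 0.482015


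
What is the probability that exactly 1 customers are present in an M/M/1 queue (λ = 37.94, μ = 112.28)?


ρ = 37.94/112.28 = 0.3379
P_n = (1−ρ)·ρ^n = (1 − 0.3379)·0.3379^1 = 0.6621·0.337905 = 0.223725

Final: 0.223725


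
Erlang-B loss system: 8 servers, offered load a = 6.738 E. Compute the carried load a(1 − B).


B(8,6.738) = 0.163749 (Erlang-B)
Carried load = a(1 − B) = 6.738·(1 − 0.163749) = 6.738·0.836251 = 5.6347 E

Final: 5.6347 Erlangs


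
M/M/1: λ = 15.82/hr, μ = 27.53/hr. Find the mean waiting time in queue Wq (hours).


ρ = 15.82/27.53 = 0.5746
Wq = ρ/(μ−λ) = 0.5746/(27.53 − 15.82) = 0.5746/11.71 = 0.04907 hr

Final: 0.04907 hr


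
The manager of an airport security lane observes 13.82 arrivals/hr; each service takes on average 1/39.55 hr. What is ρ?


ρ = λ/μ = 13.82/39.55 = 0.3494

Final: 0.3494


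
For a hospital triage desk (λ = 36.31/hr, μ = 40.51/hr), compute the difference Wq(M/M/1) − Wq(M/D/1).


ρ = 36.31/40.51 = 0.8963
Wq(M/M/1) = ρ/(μ−λ) = 0.8963/4.20 = 0.21341 hr
Wq(M/D/1) = ρ/(2(μ−λ)) = 0.10670 hr
Savings = 0.21341 − 0.10670 = 0.10670 hr

Final: 0.10670 hr


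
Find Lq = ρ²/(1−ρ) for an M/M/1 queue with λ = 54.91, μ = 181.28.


ρ = 54.91/181.28 = 0.3029
Lq = ρ²/(1−ρ) = 0.09175/0.6971 = 0.1316

Final: 0.1316


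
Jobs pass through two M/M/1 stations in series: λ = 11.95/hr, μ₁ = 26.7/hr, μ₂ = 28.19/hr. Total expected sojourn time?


Each node sees arrival rate λ = 11.95/hr (tandem ⇒ throughput preserved).
W₁ = 1/(μ₁−λ) = 1/(26.7−11.95) = 0.06780 hr
W₂ = 1/(μ₂−λ) = 1/(28.19−11.95) = 0.06158 hr
W_total = W₁ + W₂ = 0.06780 + 0.06158 = 0.12937 hr

Final: 0.12937 hr


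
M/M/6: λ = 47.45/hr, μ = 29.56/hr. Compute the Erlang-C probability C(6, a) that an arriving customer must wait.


a = λ/μ = 1.6052; ρ = a/6 = 0.2675
P₀ = 0.200771 (from M/M/c formula)
C(c,a) = [a^c/(c!(1−ρ))]·P₀ = [17.10766/(720·0.7325)]·0.200771
= 0.03244·0.200771 = 0.006513

Final: 0.006513


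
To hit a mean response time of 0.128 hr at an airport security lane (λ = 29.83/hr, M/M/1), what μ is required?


W = 1/(μ−λ) ⇒ μ − λ = 1/W = 1/0.128 = 7.8125
μ = λ + 1/W = 29.83 + 7.8125 = 37.6425 per hr

Final: 37.6425 /hr


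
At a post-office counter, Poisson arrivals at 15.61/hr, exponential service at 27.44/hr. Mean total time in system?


W = 1/(μ−λ) = 1/(27.44 − 15.61) = 1/11.83 = 0.08453 hr

Final: 0.08453 hr


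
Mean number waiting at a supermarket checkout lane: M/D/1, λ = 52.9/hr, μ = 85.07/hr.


ρ = 52.9/85.07 = 0.6218
M/D/1: Lq = ρ²/(2(1−ρ)) = 0.3867/(2·0.3782) = 0.51127

Final: 0.51127


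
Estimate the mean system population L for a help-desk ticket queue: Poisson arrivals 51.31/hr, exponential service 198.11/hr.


ρ = λ/μ = 51.31/198.11 = 0.2590
L = ρ/(1−ρ) = 0.2590/(1 − 0.2590) = 0.2590/0.7410 = 0.3495

Final: 0.3495


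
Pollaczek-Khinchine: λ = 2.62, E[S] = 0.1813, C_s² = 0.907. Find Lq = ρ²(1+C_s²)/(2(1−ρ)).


ρ = λ·E[S] = 2.62·0.1813 = 0.4750
Lq = ρ²(1+C_s²)/(2(1−ρ)) = 0.2256·(1+0.907)/(2·0.5250)
= 0.2256·1.9070/1.0500 = 0.40979

Final: 0.40979


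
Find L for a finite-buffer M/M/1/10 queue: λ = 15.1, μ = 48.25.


ρ = 15.1/48.25 = 0.3130
L = ρ[1 − (K+1)ρ^K + Kρ^(K+1)] / [(1−ρ)(1−ρ^(K+1))]
Numerator: 0.3130·(1 − 11·0.000009011 + 10·0.000002820) = 0.312931
Denominator: (0.6870)·(0.999997) = 0.687045
L = 0.312931/0.687045 = 0.4555

Final: 0.4555


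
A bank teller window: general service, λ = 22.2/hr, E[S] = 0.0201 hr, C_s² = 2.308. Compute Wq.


ρ = λ·E[S] = 22.2·0.0201 = 0.4462
E[S²] = E[S]²(1+C_s²) = 0.0201²·(1+2.308) = 0.001336
Wq = λ·E[S²]/(2(1−ρ)) = 22.2·0.001336/(2·0.5538) = 0.02679 hr

Final: 0.02679 hr


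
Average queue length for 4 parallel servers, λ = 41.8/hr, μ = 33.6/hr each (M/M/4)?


a = λ/μ = 1.2440; ρ = a/4 = 0.3110
P₀ = 0.287058
Lq = P₀·a^c·ρ / (c!·(1−ρ)²) = 0.287058·2.39523·0.3110/(24·0.47470)
= 0.01877

Final: 0.01877


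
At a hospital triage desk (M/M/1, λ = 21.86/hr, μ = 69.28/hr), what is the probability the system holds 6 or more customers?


ρ = 21.86/69.28 = 0.3155
P(N ≥ n) = ρ^n = 0.3155^6 = 0.0009869

Final: 0.0009869


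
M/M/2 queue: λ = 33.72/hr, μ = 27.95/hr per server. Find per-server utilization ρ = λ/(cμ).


ρ = λ/(cμ) = 33.72/(2·27.95) = 33.72/55.90 = 0.6032

Final: 0.6032


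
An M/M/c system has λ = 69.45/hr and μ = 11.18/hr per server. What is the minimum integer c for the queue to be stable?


Stability requires cμ > λ ⇔ c > λ/μ.
λ/μ = 69.45/11.18 = 6.2120
Minimum integer c = ⌊6.2120⌋ + 1 = 7
Check: 7·11.18 = 78.26 > 69.45, while 6·11.18 = 67.08 ≤ 69.45

Final: 7 servers


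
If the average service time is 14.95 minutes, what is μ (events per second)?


μ = 1/(service time) in consistent units.
1 second = 0.0166667 min, so μ = 0.0166667/14.95 = 0.001115 per second

Final: 0.001115 /sec


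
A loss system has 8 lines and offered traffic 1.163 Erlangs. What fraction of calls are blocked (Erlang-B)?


B(c,a) = (a^c/c!) / Σ_{k=0}^{c} a^k/k!
a^8/8! = 0.00008301
Σ terms (k=0..8): 1.00000 + 1.16300 + 0.67628 + 0.26217 + 0.07623 + 0.01773 + 0.003437 + 0.0005710 + 0.00008301 = 3.199505
B = 0.00008301/3.199505 = 0.00002594

Final: 0.00002594


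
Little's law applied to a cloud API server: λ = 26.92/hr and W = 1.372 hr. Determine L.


L = λW = 26.92·1.372 = 36.9342

Final: 36.9342


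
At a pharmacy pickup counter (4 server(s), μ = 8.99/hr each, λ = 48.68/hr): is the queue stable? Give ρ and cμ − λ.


Total capacity cμ = 4·8.99 = 35.96/hr
ρ = λ/(cμ) = 48.68/35.96 = 1.3537
Stable ⇔ ρ < 1: NO
Spare capacity = cμ − λ = 35.96 − 48.68 = -12.72/hr

Final: ρ = 1.3537; unstable; margin = -12.72/hr


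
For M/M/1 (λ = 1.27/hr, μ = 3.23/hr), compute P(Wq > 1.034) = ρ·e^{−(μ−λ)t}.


ρ = 1.27/3.23 = 0.3932
P(Wq > t) = ρ·e^{−(μ−λ)t} = 0.3932·e^{−2.0266}
= 0.3932·0.131778 = 0.051813

Final: 0.051813


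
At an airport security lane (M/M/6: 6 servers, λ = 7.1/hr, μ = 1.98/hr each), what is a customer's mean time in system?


a = 3.5859; ρ = 0.5976; P₀ = 0.026407
Lq = P₀·a^c·ρ/(c!(1−ρ)²) = 0.28785
Wq = Lq/λ = 0.28785/7.1 = 0.04054 hr
W = Wq + 1/μ = 0.04054 + 0.50505 = 0.54559 hr

Final: 0.54559 hr


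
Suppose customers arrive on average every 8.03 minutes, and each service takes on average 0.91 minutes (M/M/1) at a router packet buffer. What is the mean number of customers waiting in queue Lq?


λ = 60/8.03 = 7.4720 /hr
μ = 60/0.91 = 65.9341 /hr
ρ = λ/μ = 7.4720/65.9341 = 0.1133
Lq = ρ²/(1−ρ) = 0.01284/0.8867 = 0.01448

Final: 0.01448


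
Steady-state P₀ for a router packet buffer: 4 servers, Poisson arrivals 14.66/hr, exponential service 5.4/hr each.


a = λ/μ = 14.66/5.4 = 2.7148; ρ = a/c = 0.6787
Σ_{k=0}^{3} a^k/k! (terms k=0..3) = 1.00000 + 2.71481 + 3.68511 + 3.33480 = 10.73472
Tail: a^4/(4!(1−ρ)) = 54.32014/(24·0.3213) = 7.04440
P₀ = 1/(10.73472 + 7.04440) = 1/17.77912 = 0.056246

Final: 0.056246


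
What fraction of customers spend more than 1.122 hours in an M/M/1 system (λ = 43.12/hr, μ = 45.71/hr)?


W ~ Exponential(μ−λ) for M/M/1.
μ − λ = 45.71 − 43.12 = 2.5900
P(W > t) = e^{−(μ−λ)t} = e^{−2.9060} = 0.054695

Final: 0.054695


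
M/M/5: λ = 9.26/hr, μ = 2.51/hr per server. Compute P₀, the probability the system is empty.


a = λ/μ = 9.26/2.51 = 3.6892; ρ = a/c = 0.7378
Σ_{k=0}^{4} a^k/k! (terms k=0..4) = 1.00000 + 3.68924 + 6.80526 + 8.36875 + 7.71859 = 27.58184
Tail: a^5/(5!(1−ρ)) = 683.41786/(120·0.2622) = 21.72466
P₀ = 1/(27.58184 + 21.72466) = 1/49.30649 = 0.020281

Final: 0.020281


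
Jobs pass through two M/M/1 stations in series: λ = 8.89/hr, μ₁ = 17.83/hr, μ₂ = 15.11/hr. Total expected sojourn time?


Each node sees arrival rate λ = 8.89/hr (tandem ⇒ throughput preserved).
W₁ = 1/(μ₁−λ) = 1/(17.83−8.89) = 0.11186 hr
W₂ = 1/(μ₂−λ) = 1/(15.11−8.89) = 0.16077 hr
W_total = W₁ + W₂ = 0.11186 + 0.16077 = 0.27263 hr

Final: 0.27263 hr


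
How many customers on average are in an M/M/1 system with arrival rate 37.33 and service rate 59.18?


ρ = λ/μ = 37.33/59.18 = 0.6308
L = ρ/(1−ρ) = 0.6308/(1 − 0.6308) = 0.6308/0.3692 = 1.7085

Final: 1.7085


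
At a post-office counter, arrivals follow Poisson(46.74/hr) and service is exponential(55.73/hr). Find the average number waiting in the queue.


ρ = 46.74/55.73 = 0.8387
Lq = ρ²/(1−ρ) = 0.7034/0.1613 = 4.3604

Final: 4.3604
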